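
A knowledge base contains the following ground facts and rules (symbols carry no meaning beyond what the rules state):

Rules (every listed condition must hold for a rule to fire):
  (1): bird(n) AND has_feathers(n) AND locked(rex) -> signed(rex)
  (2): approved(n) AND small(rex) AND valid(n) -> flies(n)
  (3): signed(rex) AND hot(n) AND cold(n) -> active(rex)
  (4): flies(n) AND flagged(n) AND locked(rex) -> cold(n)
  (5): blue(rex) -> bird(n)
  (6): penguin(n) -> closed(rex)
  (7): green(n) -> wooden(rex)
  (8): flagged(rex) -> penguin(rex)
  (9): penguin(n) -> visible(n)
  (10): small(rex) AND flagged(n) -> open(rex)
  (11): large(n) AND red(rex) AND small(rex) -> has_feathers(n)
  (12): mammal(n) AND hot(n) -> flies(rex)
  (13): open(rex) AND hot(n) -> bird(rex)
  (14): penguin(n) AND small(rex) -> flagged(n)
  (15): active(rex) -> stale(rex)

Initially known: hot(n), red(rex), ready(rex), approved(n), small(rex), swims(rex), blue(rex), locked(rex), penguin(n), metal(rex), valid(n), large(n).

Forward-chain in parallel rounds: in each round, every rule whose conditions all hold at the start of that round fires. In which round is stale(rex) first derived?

4

Round 1 fires (2), (5), (6), (9), (11), (14), giving flies(n), bird(n), closed(rex), visible(n), has_feathers(n), flagged(n).
Round 2 fires (1), (4), (10), giving signed(rex), cold(n), open(rex).
Round 3 fires (3), (13), giving active(rex), bird(rex).
Round 4 fires (15), giving stale(rex).
stale(rex) first appears in round 4.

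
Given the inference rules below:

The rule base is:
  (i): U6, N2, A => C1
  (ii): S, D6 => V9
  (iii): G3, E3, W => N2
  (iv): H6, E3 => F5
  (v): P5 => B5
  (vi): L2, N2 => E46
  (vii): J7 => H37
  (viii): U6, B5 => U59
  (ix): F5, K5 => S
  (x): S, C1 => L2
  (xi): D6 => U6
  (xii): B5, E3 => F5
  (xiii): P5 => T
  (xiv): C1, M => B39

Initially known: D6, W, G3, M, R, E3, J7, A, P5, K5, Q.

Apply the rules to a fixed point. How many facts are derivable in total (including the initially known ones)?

24

[1] (iii) [G3, E3, W => N2]; (v) [P5 => B5]; (vii) [J7 => H37]; (xi) [D6 => U6]; (xiii) [P5 => T]. ⇒ new: N2, B5, H37, U6, T.
[2] (i) [U6, N2, A => C1]; (viii) [U6, B5 => U59]; (xii) [B5, E3 => F5]. ⇒ new: C1, U59, F5.
[3] (ix) [F5, K5 => S]; (xiv) [C1, M => B39]. ⇒ new: S, B39.
[4] (ii) [S, D6 => V9]; (x) [S, C1 => L2]. ⇒ new: V9, L2.
[5] (vi) [L2, N2 => E46]. ⇒ new: E46.
Closure: {A, B39, B5, C1, D6, E3, E46, F5, G3, H37, J7, K5, L2, M, N2, P5, Q, R, S, T, U59, U6, V9, W} — 24 facts.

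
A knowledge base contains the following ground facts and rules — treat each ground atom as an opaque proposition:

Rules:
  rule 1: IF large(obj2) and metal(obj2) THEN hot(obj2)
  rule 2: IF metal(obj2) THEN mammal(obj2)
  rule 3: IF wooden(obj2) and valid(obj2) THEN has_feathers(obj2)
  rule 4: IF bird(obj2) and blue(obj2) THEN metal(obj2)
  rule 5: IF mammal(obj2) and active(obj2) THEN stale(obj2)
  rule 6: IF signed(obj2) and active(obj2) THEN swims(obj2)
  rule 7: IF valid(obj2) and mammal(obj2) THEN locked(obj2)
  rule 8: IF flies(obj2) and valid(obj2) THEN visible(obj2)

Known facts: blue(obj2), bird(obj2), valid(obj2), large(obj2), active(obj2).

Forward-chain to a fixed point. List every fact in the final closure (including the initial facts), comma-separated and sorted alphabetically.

active(obj2), bird(obj2), blue(obj2), hot(obj2), large(obj2), locked(obj2), mammal(obj2), metal(obj2), stale(obj2), valid(obj2)

Round 1 fires rule 4, giving metal(obj2).
Round 2 fires rule 1, rule 2, giving hot(obj2), mammal(obj2).
Round 3 fires rule 5, rule 7, giving stale(obj2), locked(obj2).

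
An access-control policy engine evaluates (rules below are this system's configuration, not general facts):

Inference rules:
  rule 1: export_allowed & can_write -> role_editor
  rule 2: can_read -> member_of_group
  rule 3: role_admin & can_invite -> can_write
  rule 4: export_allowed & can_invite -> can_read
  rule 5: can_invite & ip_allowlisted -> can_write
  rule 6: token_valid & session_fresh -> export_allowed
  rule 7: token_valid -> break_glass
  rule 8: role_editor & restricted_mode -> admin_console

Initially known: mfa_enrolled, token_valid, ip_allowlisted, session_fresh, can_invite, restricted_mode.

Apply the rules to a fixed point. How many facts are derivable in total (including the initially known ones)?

13

Round 1: rule 5 [can_invite & ip_allowlisted -> can_write]; rule 6 [token_valid & session_fresh -> export_allowed]; rule 7 [token_valid -> break_glass]. New: can_write, export_allowed, break_glass.
Round 2: rule 1 [export_allowed & can_write -> role_editor]; rule 4 [export_allowed & can_invite -> can_read]. New: role_editor, can_read.
Round 3: rule 2 [can_read -> member_of_group]; rule 8 [role_editor & restricted_mode -> admin_console]. New: member_of_group, admin_console.
Closure: {admin_console, break_glass, can_invite, can_read, can_write, export_allowed, ip_allowlisted, member_of_group, mfa_enrolled, restricted_mode, role_editor, session_fresh, token_valid} — 13 facts.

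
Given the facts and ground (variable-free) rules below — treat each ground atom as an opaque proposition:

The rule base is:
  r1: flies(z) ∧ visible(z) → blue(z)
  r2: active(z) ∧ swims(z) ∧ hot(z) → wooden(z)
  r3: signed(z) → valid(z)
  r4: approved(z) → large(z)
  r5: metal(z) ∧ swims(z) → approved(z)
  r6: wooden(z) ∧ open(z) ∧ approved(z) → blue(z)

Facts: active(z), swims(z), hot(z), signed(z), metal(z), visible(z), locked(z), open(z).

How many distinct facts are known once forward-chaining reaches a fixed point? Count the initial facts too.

13

Round 1: r2 [active(z) ∧ swims(z) ∧ hot(z) → wooden(z)]; r3 [signed(z) → valid(z)]; r5 [metal(z) ∧ swims(z) → approved(z)]. Adds wooden(z), valid(z), approved(z).
Round 2: r4 [approved(z) → large(z)]; r6 [wooden(z) ∧ open(z) ∧ approved(z) → blue(z)]. Adds large(z), blue(z).
Closure: {active(z), approved(z), blue(z), hot(z), large(z), locked(z), metal(z), open(z), signed(z), swims(z), valid(z), visible(z), wooden(z)} — 13 facts.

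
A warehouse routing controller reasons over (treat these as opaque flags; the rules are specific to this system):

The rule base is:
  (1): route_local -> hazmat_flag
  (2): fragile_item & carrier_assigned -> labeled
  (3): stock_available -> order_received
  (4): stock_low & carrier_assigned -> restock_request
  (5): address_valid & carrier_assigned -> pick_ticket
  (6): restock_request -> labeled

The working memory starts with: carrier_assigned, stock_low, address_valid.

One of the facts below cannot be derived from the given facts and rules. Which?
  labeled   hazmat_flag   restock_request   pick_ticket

hazmat_flag

[1] (4) [stock_low & carrier_assigned -> restock_request]; (5) [address_valid & carrier_assigned -> pick_ticket]. ⇒ new: restock_request, pick_ticket.
[2] (6) [restock_request -> labeled]. ⇒ new: labeled.
Derived: labeled (round 2), restock_request (round 1), pick_ticket (round 1). hazmat_flag never appears in any round.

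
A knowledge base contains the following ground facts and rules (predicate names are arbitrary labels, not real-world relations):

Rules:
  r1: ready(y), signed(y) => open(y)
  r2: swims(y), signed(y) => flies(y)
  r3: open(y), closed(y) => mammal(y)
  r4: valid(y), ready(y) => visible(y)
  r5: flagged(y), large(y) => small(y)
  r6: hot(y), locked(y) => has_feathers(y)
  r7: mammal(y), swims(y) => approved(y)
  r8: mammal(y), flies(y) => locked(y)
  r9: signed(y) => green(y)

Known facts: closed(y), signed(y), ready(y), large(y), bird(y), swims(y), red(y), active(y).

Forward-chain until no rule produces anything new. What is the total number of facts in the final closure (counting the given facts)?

[1] r1 [ready(y), signed(y) => open(y)]; r2 [swims(y), signed(y) => flies(y)]; r9 [signed(y) => green(y)]. ⇒ new: open(y), flies(y), green(y).
[2] r3 [open(y), closed(y) => mammal(y)]. ⇒ new: mammal(y).
[3] r7 [mammal(y), swims(y) => approved(y)]; r8 [mammal(y), flies(y) => locked(y)]. ⇒ new: approved(y), locked(y).
Closure: {active(y), approved(y), bird(y), closed(y), flies(y), green(y), large(y), locked(y), mammal(y), open(y), ready(y), red(y), signed(y), swims(y)} — 14 facts.

14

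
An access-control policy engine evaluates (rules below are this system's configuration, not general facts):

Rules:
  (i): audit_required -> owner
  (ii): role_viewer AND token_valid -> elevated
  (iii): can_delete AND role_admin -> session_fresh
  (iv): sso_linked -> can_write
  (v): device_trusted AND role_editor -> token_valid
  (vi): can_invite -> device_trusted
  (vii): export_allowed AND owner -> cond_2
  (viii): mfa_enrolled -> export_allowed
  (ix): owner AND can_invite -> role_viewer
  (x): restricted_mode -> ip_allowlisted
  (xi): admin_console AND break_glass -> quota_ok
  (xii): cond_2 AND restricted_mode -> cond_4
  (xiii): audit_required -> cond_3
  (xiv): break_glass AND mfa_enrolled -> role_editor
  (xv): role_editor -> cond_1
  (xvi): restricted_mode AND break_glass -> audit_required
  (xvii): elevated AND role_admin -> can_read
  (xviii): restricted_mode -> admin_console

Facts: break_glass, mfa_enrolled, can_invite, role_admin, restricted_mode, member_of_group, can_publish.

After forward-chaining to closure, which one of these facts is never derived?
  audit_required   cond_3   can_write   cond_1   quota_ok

can_write

Round 1: (vi) [can_invite -> device_trusted]; (viii) [mfa_enrolled -> export_allowed]; (x) [restricted_mode -> ip_allowlisted]; (xiv) [break_glass AND mfa_enrolled -> role_editor]; (xvi) [restricted_mode AND break_glass -> audit_required]; (xviii) [restricted_mode -> admin_console]. Adds device_trusted, export_allowed, ip_allowlisted, role_editor, audit_required, admin_console.
Round 2: (i) [audit_required -> owner]; (v) [device_trusted AND role_editor -> token_valid]; (xi) [admin_console AND break_glass -> quota_ok]; (xiii) [audit_required -> cond_3]; (xv) [role_editor -> cond_1]. Adds owner, token_valid, quota_ok, cond_3, cond_1.
Round 3: (vii) [export_allowed AND owner -> cond_2]; (ix) [owner AND can_invite -> role_viewer]. Adds cond_2, role_viewer.
Round 4: (ii) [role_viewer AND token_valid -> elevated]; (xii) [cond_2 AND restricted_mode -> cond_4]. Adds elevated, cond_4.
Round 5: (xvii) [elevated AND role_admin -> can_read]. Adds can_read.
Derived: cond_3 (round 2), quota_ok (round 2), audit_required (round 1), cond_1 (round 2). can_write never appears in any round.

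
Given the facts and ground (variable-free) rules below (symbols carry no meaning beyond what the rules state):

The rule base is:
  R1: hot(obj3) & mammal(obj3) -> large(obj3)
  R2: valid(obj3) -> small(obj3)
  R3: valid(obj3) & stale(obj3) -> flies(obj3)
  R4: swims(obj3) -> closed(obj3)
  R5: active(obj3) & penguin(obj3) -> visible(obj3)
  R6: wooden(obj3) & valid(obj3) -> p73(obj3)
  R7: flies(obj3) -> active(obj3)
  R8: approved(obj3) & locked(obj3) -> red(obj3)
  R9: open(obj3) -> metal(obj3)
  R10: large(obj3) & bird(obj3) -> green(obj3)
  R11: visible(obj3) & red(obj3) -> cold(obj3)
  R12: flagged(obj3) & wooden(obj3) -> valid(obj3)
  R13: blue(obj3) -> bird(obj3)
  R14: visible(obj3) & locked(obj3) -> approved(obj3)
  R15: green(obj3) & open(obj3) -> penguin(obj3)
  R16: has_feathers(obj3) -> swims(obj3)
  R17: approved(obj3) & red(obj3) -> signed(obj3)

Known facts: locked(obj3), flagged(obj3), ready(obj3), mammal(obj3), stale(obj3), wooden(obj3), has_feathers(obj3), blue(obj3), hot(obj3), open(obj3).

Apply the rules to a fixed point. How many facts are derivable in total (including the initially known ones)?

27

[1] R1 [hot(obj3) & mammal(obj3) -> large(obj3)]; R9 [open(obj3) -> metal(obj3)]; R12 [flagged(obj3) & wooden(obj3) -> valid(obj3)]; R13 [blue(obj3) -> bird(obj3)]; R16 [has_feathers(obj3) -> swims(obj3)]. ⇒ new: large(obj3), metal(obj3), valid(obj3), bird(obj3), swims(obj3).
[2] R2 [valid(obj3) -> small(obj3)]; R3 [valid(obj3) & stale(obj3) -> flies(obj3)]; R4 [swims(obj3) -> closed(obj3)]; R6 [wooden(obj3) & valid(obj3) -> p73(obj3)]; R10 [large(obj3) & bird(obj3) -> green(obj3)]. ⇒ new: small(obj3), flies(obj3), closed(obj3), p73(obj3), green(obj3).
[3] R7 [flies(obj3) -> active(obj3)]; R15 [green(obj3) & open(obj3) -> penguin(obj3)]. ⇒ new: active(obj3), penguin(obj3).
[4] R5 [active(obj3) & penguin(obj3) -> visible(obj3)]. ⇒ new: visible(obj3).
[5] R14 [visible(obj3) & locked(obj3) -> approved(obj3)]. ⇒ new: approved(obj3).
[6] R8 [approved(obj3) & locked(obj3) -> red(obj3)]. ⇒ new: red(obj3).
[7] R11 [visible(obj3) & red(obj3) -> cold(obj3)]; R17 [approved(obj3) & red(obj3) -> signed(obj3)]. ⇒ new: cold(obj3), signed(obj3).
Closure: {active(obj3), approved(obj3), bird(obj3), blue(obj3), closed(obj3), cold(obj3), flagged(obj3), flies(obj3), green(obj3), has_feathers(obj3), hot(obj3), large(obj3), locked(obj3), mammal(obj3), metal(obj3), open(obj3), p73(obj3), penguin(obj3), ready(obj3), red(obj3), signed(obj3), small(obj3), stale(obj3), swims(obj3), valid(obj3), visible(obj3), wooden(obj3)} — 27 facts.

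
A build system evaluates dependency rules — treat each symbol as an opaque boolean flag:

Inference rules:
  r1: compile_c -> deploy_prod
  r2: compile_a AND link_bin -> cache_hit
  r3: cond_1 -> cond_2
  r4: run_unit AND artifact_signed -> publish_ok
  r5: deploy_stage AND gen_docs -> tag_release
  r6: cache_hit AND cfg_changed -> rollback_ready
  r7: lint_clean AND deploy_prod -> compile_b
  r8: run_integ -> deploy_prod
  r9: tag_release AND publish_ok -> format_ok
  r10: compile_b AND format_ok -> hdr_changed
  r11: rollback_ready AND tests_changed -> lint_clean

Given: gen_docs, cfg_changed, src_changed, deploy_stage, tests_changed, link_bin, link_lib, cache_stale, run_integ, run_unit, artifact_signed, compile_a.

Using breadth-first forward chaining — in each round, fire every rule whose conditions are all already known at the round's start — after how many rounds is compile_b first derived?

Round 1: r2 [compile_a AND link_bin -> cache_hit]; r4 [run_unit AND artifact_signed -> publish_ok]; r5 [deploy_stage AND gen_docs -> tag_release]; r8 [run_integ -> deploy_prod]. Adds cache_hit, publish_ok, tag_release, deploy_prod.
Round 2: r6 [cache_hit AND cfg_changed -> rollback_ready]; r9 [tag_release AND publish_ok -> format_ok]. Adds rollback_ready, format_ok.
Round 3: r11 [rollback_ready AND tests_changed -> lint_clean]. Adds lint_clean.
Round 4: r7 [lint_clean AND deploy_prod -> compile_b]. Adds compile_b.
compile_b first appears in round 4.

4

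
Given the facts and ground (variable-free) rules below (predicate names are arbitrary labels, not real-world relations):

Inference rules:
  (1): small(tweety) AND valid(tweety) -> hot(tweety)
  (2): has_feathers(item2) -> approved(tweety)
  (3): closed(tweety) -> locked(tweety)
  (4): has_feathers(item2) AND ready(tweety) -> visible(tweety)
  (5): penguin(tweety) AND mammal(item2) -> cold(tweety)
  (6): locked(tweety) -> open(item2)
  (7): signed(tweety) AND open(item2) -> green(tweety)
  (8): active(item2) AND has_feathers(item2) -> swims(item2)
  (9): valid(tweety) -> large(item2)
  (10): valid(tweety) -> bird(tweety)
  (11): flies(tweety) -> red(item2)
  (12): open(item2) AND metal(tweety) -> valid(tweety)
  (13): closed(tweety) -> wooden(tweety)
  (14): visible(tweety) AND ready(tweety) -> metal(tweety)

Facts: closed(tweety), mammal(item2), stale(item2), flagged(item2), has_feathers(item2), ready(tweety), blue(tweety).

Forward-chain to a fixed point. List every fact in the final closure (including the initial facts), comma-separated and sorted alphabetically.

approved(tweety), bird(tweety), blue(tweety), closed(tweety), flagged(item2), has_feathers(item2), large(item2), locked(tweety), mammal(item2), metal(tweety), open(item2), ready(tweety), stale(item2), valid(tweety), visible(tweety), wooden(tweety)

Round 1 — (2), (3), (4), (13), derive approved(tweety), locked(tweety), visible(tweety), wooden(tweety).
Round 2 — (6), (14), derive open(item2), metal(tweety).
Round 3 — (12), derive valid(tweety).
Round 4 — (9), (10), derive large(item2), bird(tweety).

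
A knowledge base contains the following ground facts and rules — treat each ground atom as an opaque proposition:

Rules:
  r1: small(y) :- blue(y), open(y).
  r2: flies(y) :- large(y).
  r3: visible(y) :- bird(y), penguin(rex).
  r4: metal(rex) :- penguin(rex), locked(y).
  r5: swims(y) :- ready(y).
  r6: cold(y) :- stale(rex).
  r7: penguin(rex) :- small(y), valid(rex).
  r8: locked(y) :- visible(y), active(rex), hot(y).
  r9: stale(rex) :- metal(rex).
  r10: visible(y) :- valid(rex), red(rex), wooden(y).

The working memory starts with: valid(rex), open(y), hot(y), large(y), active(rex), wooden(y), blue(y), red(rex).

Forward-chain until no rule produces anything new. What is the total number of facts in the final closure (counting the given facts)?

16

Round 1 — r1, r2, r10, derive small(y), flies(y), visible(y).
Round 2 — r7, r8, derive penguin(rex), locked(y).
Round 3 — r4, derive metal(rex).
Round 4 — r9, derive stale(rex).
Round 5 — r6, derive cold(y).
Closure: {active(rex), blue(y), cold(y), flies(y), hot(y), large(y), locked(y), metal(rex), open(y), penguin(rex), red(rex), small(y), stale(rex), valid(rex), visible(y), wooden(y)} — 16 facts.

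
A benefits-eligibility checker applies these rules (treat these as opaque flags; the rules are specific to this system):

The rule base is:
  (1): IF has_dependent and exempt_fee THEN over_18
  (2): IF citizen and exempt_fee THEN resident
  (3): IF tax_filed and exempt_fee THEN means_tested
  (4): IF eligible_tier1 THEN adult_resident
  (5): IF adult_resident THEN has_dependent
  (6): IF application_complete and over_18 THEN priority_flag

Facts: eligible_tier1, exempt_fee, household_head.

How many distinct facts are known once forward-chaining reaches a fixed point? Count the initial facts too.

Round 1 — (4), derive adult_resident.
Round 2 — (5), derive has_dependent.
Round 3 — (1), derive over_18.
Closure: {adult_resident, eligible_tier1, exempt_fee, has_dependent, household_head, over_18} — 6 facts.

6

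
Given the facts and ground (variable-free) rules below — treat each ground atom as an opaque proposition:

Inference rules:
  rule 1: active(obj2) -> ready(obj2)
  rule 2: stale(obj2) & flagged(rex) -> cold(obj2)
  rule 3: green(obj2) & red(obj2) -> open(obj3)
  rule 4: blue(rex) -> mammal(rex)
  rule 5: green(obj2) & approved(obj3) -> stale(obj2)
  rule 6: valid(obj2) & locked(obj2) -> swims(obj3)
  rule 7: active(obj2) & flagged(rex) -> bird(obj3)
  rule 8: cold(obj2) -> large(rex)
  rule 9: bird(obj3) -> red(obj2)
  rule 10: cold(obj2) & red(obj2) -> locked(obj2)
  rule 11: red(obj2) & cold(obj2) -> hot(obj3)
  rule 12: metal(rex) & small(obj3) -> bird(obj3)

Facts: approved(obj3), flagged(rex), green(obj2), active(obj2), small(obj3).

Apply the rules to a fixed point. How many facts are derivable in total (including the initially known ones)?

Round 1 — rule 1, rule 5, rule 7, derive ready(obj2), stale(obj2), bird(obj3).
Round 2 — rule 2, rule 9, derive cold(obj2), red(obj2).
Round 3 — rule 3, rule 8, rule 10, rule 11, derive open(obj3), large(rex), locked(obj2), hot(obj3).
Closure: {active(obj2), approved(obj3), bird(obj3), cold(obj2), flagged(rex), green(obj2), hot(obj3), large(rex), locked(obj2), open(obj3), ready(obj2), red(obj2), small(obj3), stale(obj2)} — 14 facts.

14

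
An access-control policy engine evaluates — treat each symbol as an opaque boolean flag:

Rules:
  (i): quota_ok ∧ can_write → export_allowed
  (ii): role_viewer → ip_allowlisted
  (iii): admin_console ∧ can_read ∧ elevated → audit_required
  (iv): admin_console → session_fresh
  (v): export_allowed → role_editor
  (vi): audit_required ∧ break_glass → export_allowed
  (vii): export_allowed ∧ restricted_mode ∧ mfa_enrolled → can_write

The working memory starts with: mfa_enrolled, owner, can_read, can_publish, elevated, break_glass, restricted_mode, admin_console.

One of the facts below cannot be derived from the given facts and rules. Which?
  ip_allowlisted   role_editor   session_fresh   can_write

Round 1 — (iii), (iv), derive audit_required, session_fresh.
Round 2 — (vi), derive export_allowed.
Round 3 — (v), (vii), derive role_editor, can_write.
Derived: role_editor (round 3), can_write (round 3), session_fresh (round 1). ip_allowlisted never appears in any round.

ip_allowlisted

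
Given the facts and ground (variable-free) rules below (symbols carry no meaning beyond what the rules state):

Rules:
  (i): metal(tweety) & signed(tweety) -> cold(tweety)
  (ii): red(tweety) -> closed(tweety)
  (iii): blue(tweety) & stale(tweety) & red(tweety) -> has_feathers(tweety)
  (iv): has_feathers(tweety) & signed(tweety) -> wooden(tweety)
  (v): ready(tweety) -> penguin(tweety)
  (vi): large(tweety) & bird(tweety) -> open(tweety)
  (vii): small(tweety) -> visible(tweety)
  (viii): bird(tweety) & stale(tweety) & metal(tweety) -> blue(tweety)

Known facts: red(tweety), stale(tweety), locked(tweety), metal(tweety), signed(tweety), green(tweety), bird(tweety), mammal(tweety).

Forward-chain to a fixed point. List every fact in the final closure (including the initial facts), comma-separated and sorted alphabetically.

bird(tweety), blue(tweety), closed(tweety), cold(tweety), green(tweety), has_feathers(tweety), locked(tweety), mammal(tweety), metal(tweety), red(tweety), signed(tweety), stale(tweety), wooden(tweety)

Round 1: (i) [metal(tweety) & signed(tweety) -> cold(tweety)]; (ii) [red(tweety) -> closed(tweety)]; (viii) [bird(tweety) & stale(tweety) & metal(tweety) -> blue(tweety)]. Adds cold(tweety), closed(tweety), blue(tweety).
Round 2: (iii) [blue(tweety) & stale(tweety) & red(tweety) -> has_feathers(tweety)]. Adds has_feathers(tweety).
Round 3: (iv) [has_feathers(tweety) & signed(tweety) -> wooden(tweety)]. Adds wooden(tweety).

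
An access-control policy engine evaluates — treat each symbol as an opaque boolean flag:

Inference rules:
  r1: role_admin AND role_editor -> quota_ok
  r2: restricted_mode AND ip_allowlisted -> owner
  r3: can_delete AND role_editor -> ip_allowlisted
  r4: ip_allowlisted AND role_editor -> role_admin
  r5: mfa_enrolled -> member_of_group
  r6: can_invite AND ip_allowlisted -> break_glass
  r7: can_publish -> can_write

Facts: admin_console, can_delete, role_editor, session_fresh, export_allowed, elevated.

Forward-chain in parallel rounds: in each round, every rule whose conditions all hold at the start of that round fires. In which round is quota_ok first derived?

3

Round 1: r3 [can_delete AND role_editor -> ip_allowlisted]. New: ip_allowlisted.
Round 2: r4 [ip_allowlisted AND role_editor -> role_admin]. New: role_admin.
Round 3: r1 [role_admin AND role_editor -> quota_ok]. New: quota_ok.
quota_ok first appears in round 3.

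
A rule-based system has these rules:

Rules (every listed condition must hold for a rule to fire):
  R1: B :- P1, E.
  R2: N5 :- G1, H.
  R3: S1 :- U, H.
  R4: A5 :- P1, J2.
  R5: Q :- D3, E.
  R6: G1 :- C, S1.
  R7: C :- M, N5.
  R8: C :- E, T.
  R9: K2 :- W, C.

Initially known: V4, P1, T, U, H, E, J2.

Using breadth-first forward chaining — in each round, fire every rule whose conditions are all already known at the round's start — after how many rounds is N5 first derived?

Round 1: R1 [B :- P1, E.]; R3 [S1 :- U, H.]; R4 [A5 :- P1, J2.]; R8 [C :- E, T.]. New: B, S1, A5, C.
Round 2: R6 [G1 :- C, S1.]. New: G1.
Round 3: R2 [N5 :- G1, H.]. New: N5.
N5 first appears in round 3.

3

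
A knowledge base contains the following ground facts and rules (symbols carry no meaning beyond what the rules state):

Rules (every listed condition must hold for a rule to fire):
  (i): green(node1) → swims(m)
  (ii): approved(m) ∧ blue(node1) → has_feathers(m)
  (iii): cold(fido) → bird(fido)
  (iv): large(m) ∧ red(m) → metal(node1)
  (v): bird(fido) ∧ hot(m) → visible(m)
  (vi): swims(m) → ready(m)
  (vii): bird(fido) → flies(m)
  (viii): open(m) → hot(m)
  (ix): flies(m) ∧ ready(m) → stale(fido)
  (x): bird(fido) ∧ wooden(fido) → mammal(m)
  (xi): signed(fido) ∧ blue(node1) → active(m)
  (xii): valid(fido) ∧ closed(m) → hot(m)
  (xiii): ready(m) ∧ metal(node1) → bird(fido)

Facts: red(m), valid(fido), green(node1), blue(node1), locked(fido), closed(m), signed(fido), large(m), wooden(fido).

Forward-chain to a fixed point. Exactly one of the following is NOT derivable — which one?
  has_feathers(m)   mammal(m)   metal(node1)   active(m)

has_feathers(m)

Round 1: (i) [green(node1) → swims(m)]; (iv) [large(m) ∧ red(m) → metal(node1)]; (xi) [signed(fido) ∧ blue(node1) → active(m)]; (xii) [valid(fido) ∧ closed(m) → hot(m)]. New: swims(m), metal(node1), active(m), hot(m).
Round 2: (vi) [swims(m) → ready(m)]. New: ready(m).
Round 3: (xiii) [ready(m) ∧ metal(node1) → bird(fido)]. New: bird(fido).
Round 4: (v) [bird(fido) ∧ hot(m) → visible(m)]; (vii) [bird(fido) → flies(m)]; (x) [bird(fido) ∧ wooden(fido) → mammal(m)]. New: visible(m), flies(m), mammal(m).
Round 5: (ix) [flies(m) ∧ ready(m) → stale(fido)]. New: stale(fido).
Derived: metal(node1) (round 1), active(m) (round 1), mammal(m) (round 4). has_feathers(m) never appears in any round.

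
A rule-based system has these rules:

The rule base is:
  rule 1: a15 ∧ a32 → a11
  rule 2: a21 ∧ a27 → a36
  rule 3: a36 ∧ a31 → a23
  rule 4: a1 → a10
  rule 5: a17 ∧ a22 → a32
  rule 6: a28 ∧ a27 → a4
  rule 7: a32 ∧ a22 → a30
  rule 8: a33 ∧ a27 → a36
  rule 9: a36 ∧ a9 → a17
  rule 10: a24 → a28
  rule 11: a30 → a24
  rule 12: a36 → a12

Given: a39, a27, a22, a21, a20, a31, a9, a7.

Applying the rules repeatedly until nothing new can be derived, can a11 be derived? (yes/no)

Round 1: rule 2 [a21 ∧ a27 → a36]. New: a36.
Round 2: rule 3 [a36 ∧ a31 → a23]; rule 9 [a36 ∧ a9 → a17]; rule 12 [a36 → a12]. New: a23, a17, a12.
Round 3: rule 5 [a17 ∧ a22 → a32]. New: a32.
Round 4: rule 7 [a32 ∧ a22 → a30]. New: a30.
Round 5: rule 11 [a30 → a24]. New: a24.
Round 6: rule 10 [a24 → a28]. New: a28.
Round 7: rule 6 [a28 ∧ a27 → a4]. New: a4.
Fixed point reached. a11 is concluded only by rule 1; rule 1 needs a15 (never derived).

no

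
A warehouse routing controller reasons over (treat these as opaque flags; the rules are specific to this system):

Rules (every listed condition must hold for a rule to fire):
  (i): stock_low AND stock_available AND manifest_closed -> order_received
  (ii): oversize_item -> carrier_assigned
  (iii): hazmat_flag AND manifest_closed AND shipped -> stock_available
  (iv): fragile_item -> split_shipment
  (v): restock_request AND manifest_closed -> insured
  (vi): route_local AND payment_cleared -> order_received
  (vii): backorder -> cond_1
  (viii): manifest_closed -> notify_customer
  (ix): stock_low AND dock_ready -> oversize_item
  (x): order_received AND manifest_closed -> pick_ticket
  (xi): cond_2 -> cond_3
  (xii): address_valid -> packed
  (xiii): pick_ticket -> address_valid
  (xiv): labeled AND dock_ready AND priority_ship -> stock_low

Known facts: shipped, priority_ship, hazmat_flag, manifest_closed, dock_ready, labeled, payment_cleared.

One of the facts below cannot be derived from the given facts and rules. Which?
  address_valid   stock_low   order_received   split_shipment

Round 1: (iii) [hazmat_flag AND manifest_closed AND shipped -> stock_available]; (viii) [manifest_closed -> notify_customer]; (xiv) [labeled AND dock_ready AND priority_ship -> stock_low]. Adds stock_available, notify_customer, stock_low.
Round 2: (i) [stock_low AND stock_available AND manifest_closed -> order_received]; (ix) [stock_low AND dock_ready -> oversize_item]. Adds order_received, oversize_item.
Round 3: (ii) [oversize_item -> carrier_assigned]; (x) [order_received AND manifest_closed -> pick_ticket]. Adds carrier_assigned, pick_ticket.
Round 4: (xiii) [pick_ticket -> address_valid]. Adds address_valid.
Round 5: (xii) [address_valid -> packed]. Adds packed.
Derived: stock_low (round 1), order_received (round 2), address_valid (round 4). split_shipment never appears in any round.

split_shipment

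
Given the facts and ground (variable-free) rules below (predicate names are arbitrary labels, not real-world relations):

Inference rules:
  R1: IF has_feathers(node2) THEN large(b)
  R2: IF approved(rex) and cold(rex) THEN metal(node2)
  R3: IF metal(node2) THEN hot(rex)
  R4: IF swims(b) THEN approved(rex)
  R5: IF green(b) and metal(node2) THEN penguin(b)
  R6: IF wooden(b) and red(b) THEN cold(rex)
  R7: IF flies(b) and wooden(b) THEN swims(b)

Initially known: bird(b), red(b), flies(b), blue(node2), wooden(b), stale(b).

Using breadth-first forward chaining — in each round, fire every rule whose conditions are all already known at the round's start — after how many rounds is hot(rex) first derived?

Round 1: R6 [IF wooden(b) and red(b) THEN cold(rex)]; R7 [IF flies(b) and wooden(b) THEN swims(b)]. New: cold(rex), swims(b).
Round 2: R4 [IF swims(b) THEN approved(rex)]. New: approved(rex).
Round 3: R2 [IF approved(rex) and cold(rex) THEN metal(node2)]. New: metal(node2).
Round 4: R3 [IF metal(node2) THEN hot(rex)]. New: hot(rex).
hot(rex) first appears in round 4.

4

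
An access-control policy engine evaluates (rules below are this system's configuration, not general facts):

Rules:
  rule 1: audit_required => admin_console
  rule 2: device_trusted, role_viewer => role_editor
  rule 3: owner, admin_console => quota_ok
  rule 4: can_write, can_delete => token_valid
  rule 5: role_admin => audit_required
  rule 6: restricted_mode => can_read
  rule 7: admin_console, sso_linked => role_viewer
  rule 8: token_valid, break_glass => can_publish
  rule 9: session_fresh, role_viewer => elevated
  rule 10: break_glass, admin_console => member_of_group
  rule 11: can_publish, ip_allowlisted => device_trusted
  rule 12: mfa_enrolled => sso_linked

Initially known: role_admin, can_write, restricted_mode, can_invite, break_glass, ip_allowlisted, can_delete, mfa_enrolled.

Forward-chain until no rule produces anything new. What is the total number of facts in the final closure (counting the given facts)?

18

Round 1: rule 4 [can_write, can_delete => token_valid]; rule 5 [role_admin => audit_required]; rule 6 [restricted_mode => can_read]; rule 12 [mfa_enrolled => sso_linked]. New: token_valid, audit_required, can_read, sso_linked.
Round 2: rule 1 [audit_required => admin_console]; rule 8 [token_valid, break_glass => can_publish]. New: admin_console, can_publish.
Round 3: rule 7 [admin_console, sso_linked => role_viewer]; rule 10 [break_glass, admin_console => member_of_group]; rule 11 [can_publish, ip_allowlisted => device_trusted]. New: role_viewer, member_of_group, device_trusted.
Round 4: rule 2 [device_trusted, role_viewer => role_editor]. New: role_editor.
Closure: {admin_console, audit_required, break_glass, can_delete, can_invite, can_publish, can_read, can_write, device_trusted, ip_allowlisted, member_of_group, mfa_enrolled, restricted_mode, role_admin, role_editor, role_viewer, sso_linked, token_valid} — 18 facts.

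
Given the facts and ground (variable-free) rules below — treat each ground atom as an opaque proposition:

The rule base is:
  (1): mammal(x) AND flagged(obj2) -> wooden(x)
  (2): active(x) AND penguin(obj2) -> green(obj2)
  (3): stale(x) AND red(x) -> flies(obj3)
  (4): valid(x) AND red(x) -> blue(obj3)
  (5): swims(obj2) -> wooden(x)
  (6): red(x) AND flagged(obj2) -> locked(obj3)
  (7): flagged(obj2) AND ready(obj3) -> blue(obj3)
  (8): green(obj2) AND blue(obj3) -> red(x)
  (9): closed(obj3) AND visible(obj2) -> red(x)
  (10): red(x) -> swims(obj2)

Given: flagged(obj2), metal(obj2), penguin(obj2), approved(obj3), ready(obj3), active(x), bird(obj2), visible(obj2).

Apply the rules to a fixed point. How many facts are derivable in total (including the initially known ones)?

14

Round 1: (2) [active(x) AND penguin(obj2) -> green(obj2)]; (7) [flagged(obj2) AND ready(obj3) -> blue(obj3)]. Adds green(obj2), blue(obj3).
Round 2: (8) [green(obj2) AND blue(obj3) -> red(x)]. Adds red(x).
Round 3: (6) [red(x) AND flagged(obj2) -> locked(obj3)]; (10) [red(x) -> swims(obj2)]. Adds locked(obj3), swims(obj2).
Round 4: (5) [swims(obj2) -> wooden(x)]. Adds wooden(x).
Closure: {active(x), approved(obj3), bird(obj2), blue(obj3), flagged(obj2), green(obj2), locked(obj3), metal(obj2), penguin(obj2), ready(obj3), red(x), swims(obj2), visible(obj2), wooden(x)} — 14 facts.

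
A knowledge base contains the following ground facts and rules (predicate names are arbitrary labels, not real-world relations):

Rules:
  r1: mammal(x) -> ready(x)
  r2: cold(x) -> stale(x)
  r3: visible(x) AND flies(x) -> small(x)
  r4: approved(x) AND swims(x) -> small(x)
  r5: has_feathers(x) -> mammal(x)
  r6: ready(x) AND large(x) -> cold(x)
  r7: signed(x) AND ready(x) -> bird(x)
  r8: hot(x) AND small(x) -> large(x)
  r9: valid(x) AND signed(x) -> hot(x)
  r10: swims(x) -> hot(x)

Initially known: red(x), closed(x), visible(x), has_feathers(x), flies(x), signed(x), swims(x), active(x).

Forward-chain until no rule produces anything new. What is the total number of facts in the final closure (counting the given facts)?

Round 1: r3 [visible(x) AND flies(x) -> small(x)]; r5 [has_feathers(x) -> mammal(x)]; r10 [swims(x) -> hot(x)]. Adds small(x), mammal(x), hot(x).
Round 2: r1 [mammal(x) -> ready(x)]; r8 [hot(x) AND small(x) -> large(x)]. Adds ready(x), large(x).
Round 3: r6 [ready(x) AND large(x) -> cold(x)]; r7 [signed(x) AND ready(x) -> bird(x)]. Adds cold(x), bird(x).
Round 4: r2 [cold(x) -> stale(x)]. Adds stale(x).
Closure: {active(x), bird(x), closed(x), cold(x), flies(x), has_feathers(x), hot(x), large(x), mammal(x), ready(x), red(x), signed(x), small(x), stale(x), swims(x), visible(x)} — 16 facts.

16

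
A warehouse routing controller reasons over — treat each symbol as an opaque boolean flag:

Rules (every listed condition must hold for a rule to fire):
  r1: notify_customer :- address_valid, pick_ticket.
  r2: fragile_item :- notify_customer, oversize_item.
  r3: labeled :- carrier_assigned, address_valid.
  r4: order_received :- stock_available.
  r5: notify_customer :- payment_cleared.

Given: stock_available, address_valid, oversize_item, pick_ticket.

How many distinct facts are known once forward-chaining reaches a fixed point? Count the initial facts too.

Round 1 — r1, r4, derive notify_customer, order_received.
Round 2 — r2, derive fragile_item.
Closure: {address_valid, fragile_item, notify_customer, order_received, oversize_item, pick_ticket, stock_available} — 7 facts.

7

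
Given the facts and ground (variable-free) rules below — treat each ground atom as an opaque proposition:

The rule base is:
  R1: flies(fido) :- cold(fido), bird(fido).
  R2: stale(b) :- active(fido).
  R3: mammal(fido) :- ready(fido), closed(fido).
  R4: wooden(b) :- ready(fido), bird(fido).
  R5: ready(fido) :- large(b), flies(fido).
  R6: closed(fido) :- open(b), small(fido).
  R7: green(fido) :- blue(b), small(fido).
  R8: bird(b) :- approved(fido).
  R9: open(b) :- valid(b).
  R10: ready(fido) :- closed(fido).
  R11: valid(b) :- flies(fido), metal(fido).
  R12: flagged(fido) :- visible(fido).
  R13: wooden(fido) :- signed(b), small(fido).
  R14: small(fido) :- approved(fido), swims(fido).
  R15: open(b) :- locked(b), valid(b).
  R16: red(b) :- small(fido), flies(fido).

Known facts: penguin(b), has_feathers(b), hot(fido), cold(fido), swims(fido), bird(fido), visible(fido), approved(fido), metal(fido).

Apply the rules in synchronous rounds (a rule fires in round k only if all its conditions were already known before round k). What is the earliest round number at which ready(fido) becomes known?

5

Round 1: R1 [flies(fido) :- cold(fido), bird(fido).]; R8 [bird(b) :- approved(fido).]; R12 [flagged(fido) :- visible(fido).]; R14 [small(fido) :- approved(fido), swims(fido).]. New: flies(fido), bird(b), flagged(fido), small(fido).
Round 2: R11 [valid(b) :- flies(fido), metal(fido).]; R16 [red(b) :- small(fido), flies(fido).]. New: valid(b), red(b).
Round 3: R9 [open(b) :- valid(b).]. New: open(b).
Round 4: R6 [closed(fido) :- open(b), small(fido).]. New: closed(fido).
Round 5: R10 [ready(fido) :- closed(fido).]. New: ready(fido).
ready(fido) first appears in round 5.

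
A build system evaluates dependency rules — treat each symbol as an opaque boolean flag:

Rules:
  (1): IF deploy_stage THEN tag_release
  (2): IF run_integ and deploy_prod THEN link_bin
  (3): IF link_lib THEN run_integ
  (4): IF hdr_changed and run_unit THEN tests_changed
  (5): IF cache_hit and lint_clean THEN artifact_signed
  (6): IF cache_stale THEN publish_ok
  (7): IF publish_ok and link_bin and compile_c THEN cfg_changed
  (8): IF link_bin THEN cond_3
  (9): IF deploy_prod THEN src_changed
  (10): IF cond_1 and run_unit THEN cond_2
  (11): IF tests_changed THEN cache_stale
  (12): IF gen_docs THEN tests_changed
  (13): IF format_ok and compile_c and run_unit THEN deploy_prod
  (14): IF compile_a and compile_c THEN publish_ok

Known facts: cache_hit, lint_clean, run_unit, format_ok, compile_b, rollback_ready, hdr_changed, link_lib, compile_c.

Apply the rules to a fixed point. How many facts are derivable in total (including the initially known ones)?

19

Round 1 — (3), (4), (5), (13), derive run_integ, tests_changed, artifact_signed, deploy_prod.
Round 2 — (2), (9), (11), derive link_bin, src_changed, cache_stale.
Round 3 — (6), (8), derive publish_ok, cond_3.
Round 4 — (7), derive cfg_changed.
Closure: {artifact_signed, cache_hit, cache_stale, cfg_changed, compile_b, compile_c, cond_3, deploy_prod, format_ok, hdr_changed, link_bin, link_lib, lint_clean, publish_ok, rollback_ready, run_integ, run_unit, src_changed, tests_changed} — 19 facts.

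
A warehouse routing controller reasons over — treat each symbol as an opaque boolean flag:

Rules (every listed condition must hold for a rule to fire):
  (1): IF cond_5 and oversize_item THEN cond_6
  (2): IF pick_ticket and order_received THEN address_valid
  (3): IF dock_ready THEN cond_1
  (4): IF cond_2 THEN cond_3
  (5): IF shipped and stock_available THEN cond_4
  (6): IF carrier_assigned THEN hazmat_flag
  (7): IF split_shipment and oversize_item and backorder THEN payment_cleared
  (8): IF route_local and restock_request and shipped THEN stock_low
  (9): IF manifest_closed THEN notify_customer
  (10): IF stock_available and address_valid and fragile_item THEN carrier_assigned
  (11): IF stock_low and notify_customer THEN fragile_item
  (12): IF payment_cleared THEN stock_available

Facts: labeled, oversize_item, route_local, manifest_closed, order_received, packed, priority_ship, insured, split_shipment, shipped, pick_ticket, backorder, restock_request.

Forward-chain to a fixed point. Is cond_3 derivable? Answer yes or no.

no

Round 1 — (2), (7), (8), (9), derive address_valid, payment_cleared, stock_low, notify_customer.
Round 2 — (11), (12), derive fragile_item, stock_available.
Round 3 — (5), (10), derive cond_4, carrier_assigned.
Round 4 — (6), derive hazmat_flag.
Fixed point reached. cond_3 is concluded only by (4); (4) needs cond_2 (never derived).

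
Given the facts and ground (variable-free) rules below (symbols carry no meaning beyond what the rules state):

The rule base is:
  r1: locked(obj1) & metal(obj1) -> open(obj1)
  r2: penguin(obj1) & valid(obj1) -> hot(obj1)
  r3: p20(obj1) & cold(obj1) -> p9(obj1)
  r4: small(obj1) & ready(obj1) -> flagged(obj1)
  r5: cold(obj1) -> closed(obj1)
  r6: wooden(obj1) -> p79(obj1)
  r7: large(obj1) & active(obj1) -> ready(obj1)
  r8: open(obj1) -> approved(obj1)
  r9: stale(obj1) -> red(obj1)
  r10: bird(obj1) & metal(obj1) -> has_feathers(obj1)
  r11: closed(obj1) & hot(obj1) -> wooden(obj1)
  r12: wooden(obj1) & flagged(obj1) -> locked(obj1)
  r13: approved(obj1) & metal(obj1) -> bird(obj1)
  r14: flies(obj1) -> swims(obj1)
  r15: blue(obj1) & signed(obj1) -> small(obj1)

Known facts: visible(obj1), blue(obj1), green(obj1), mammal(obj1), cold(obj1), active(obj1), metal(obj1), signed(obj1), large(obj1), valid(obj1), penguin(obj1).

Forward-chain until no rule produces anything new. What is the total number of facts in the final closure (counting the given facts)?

Round 1: r2 [penguin(obj1) & valid(obj1) -> hot(obj1)]; r5 [cold(obj1) -> closed(obj1)]; r7 [large(obj1) & active(obj1) -> ready(obj1)]; r15 [blue(obj1) & signed(obj1) -> small(obj1)]. Adds hot(obj1), closed(obj1), ready(obj1), small(obj1).
Round 2: r4 [small(obj1) & ready(obj1) -> flagged(obj1)]; r11 [closed(obj1) & hot(obj1) -> wooden(obj1)]. Adds flagged(obj1), wooden(obj1).
Round 3: r6 [wooden(obj1) -> p79(obj1)]; r12 [wooden(obj1) & flagged(obj1) -> locked(obj1)]. Adds p79(obj1), locked(obj1).
Round 4: r1 [locked(obj1) & metal(obj1) -> open(obj1)]. Adds open(obj1).
Round 5: r8 [open(obj1) -> approved(obj1)]. Adds approved(obj1).
Round 6: r13 [approved(obj1) & metal(obj1) -> bird(obj1)]. Adds bird(obj1).
Round 7: r10 [bird(obj1) & metal(obj1) -> has_feathers(obj1)]. Adds has_feathers(obj1).
Closure: {active(obj1), approved(obj1), bird(obj1), blue(obj1), closed(obj1), cold(obj1), flagged(obj1), green(obj1), has_feathers(obj1), hot(obj1), large(obj1), locked(obj1), mammal(obj1), metal(obj1), open(obj1), p79(obj1), penguin(obj1), ready(obj1), signed(obj1), small(obj1), valid(obj1), visible(obj1), wooden(obj1)} — 23 facts.

23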